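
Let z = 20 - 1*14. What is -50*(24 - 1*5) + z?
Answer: -944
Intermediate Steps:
z = 6 (z = 20 - 14 = 6)
-50*(24 - 1*5) + z = -50*(24 - 1*5) + 6 = -50*(24 - 5) + 6 = -50*19 + 6 = -950 + 6 = -944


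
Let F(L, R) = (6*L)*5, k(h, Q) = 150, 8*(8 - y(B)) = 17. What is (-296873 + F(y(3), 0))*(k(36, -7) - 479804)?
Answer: 284623565849/2 ≈ 1.4231e+11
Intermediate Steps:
y(B) = 47/8 (y(B) = 8 - ⅛*17 = 8 - 17/8 = 47/8)
F(L, R) = 30*L
(-296873 + F(y(3), 0))*(k(36, -7) - 479804) = (-296873 + 30*(47/8))*(150 - 479804) = (-296873 + 705/4)*(-479654) = -1186787/4*(-479654) = 284623565849/2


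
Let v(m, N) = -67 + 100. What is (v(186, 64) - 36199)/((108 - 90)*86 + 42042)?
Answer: -18083/21795 ≈ -0.82969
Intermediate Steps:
v(m, N) = 33
(v(186, 64) - 36199)/((108 - 90)*86 + 42042) = (33 - 36199)/((108 - 90)*86 + 42042) = -36166/(18*86 + 42042) = -36166/(1548 + 42042) = -36166/43590 = -36166*1/43590 = -18083/21795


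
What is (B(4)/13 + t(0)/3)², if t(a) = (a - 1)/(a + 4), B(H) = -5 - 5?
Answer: 17689/24336 ≈ 0.72687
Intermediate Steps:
B(H) = -10
t(a) = (-1 + a)/(4 + a)
(B(4)/13 + t(0)/3)² = (-10/13 + ((-1 + 0)/(4 + 0))/3)² = (-10*1/13 + (-1/4)*(⅓))² = (-10/13 + ((¼)*(-1))*(⅓))² = (-10/13 - ¼*⅓)² = (-10/13 - 1/12)² = (-133/156)² = 17689/24336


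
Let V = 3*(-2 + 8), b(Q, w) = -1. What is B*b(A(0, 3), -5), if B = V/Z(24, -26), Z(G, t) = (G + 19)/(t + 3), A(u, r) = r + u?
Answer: 414/43 ≈ 9.6279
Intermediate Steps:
Z(G, t) = (19 + G)/(3 + t)
V = 18 (V = 3*6 = 18)
B = -414/43 (B = 18/(((19 + 24)/(3 - 26))) = 18/((43/(-23))) = 18/((-1/23*43)) = 18/(-43/23) = 18*(-23/43) = -414/43 ≈ -9.6279)
B*b(A(0, 3), -5) = -414/43*(-1) = 414/43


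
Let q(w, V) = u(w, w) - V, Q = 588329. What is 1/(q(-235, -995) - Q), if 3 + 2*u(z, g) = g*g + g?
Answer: -2/1119681 ≈ -1.7862e-6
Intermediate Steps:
u(z, g) = -3/2 + g/2 + g²/2 (u(z, g) = -3/2 + (g*g + g)/2 = -3/2 + (g² + g)/2 = -3/2 + (g + g²)/2 = -3/2 + (g/2 + g²/2) = -3/2 + g/2 + g²/2)
q(w, V) = -3/2 + w/2 + w²/2 - V (q(w, V) = (-3/2 + w/2 + w²/2) - V = -3/2 + w/2 + w²/2 - V)
1/(q(-235, -995) - Q) = 1/((-3/2 + (½)*(-235) + (½)*(-235)² - 1*(-995)) - 1*588329) = 1/((-3/2 - 235/2 + (½)*55225 + 995) - 588329) = 1/((-3/2 - 235/2 + 55225/2 + 995) - 588329) = 1/(56977/2 - 588329) = 1/(-1119681/2) = -2/1119681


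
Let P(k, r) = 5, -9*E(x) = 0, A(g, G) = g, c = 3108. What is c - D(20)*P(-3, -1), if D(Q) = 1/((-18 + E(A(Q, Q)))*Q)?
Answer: 223777/72 ≈ 3108.0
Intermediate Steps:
E(x) = 0 (E(x) = -⅑*0 = 0)
D(Q) = -1/(18*Q) (D(Q) = 1/((-18 + 0)*Q) = 1/((-18)*Q) = -1/(18*Q))
c - D(20)*P(-3, -1) = 3108 - (-1/18/20)*5 = 3108 - (-1/18*1/20)*5 = 3108 - (-1)*5/360 = 3108 - 1*(-1/72) = 3108 + 1/72 = 223777/72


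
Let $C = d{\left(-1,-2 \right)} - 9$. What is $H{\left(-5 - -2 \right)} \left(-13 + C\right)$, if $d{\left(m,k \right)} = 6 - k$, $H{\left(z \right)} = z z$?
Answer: $-126$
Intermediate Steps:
$H{\left(z \right)} = z^{2}$
$C = -1$ ($C = \left(6 - -2\right) - 9 = \left(6 + 2\right) - 9 = 8 - 9 = -1$)
$H{\left(-5 - -2 \right)} \left(-13 + C\right) = \left(-5 - -2\right)^{2} \left(-13 - 1\right) = \left(-5 + 2\right)^{2} \left(-14\right) = \left(-3\right)^{2} \left(-14\right) = 9 \left(-14\right) = -126$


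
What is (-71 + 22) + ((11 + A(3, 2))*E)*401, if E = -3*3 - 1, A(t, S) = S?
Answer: -52179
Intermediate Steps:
E = -10 (E = -9 - 1 = -10)
(-71 + 22) + ((11 + A(3, 2))*E)*401 = (-71 + 22) + ((11 + 2)*(-10))*401 = -49 + (13*(-10))*401 = -49 - 130*401 = -49 - 52130 = -52179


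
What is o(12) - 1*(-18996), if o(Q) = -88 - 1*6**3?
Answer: 18692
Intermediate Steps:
o(Q) = -304 (o(Q) = -88 - 1*216 = -88 - 216 = -304)
o(12) - 1*(-18996) = -304 - 1*(-18996) = -304 + 18996 = 18692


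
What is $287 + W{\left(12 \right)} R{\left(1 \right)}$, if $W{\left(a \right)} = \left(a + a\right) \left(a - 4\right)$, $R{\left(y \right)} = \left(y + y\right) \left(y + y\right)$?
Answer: $1055$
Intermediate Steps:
$R{\left(y \right)} = 4 y^{2}$ ($R{\left(y \right)} = 2 y 2 y = 4 y^{2}$)
$W{\left(a \right)} = 2 a \left(-4 + a\right)$
$287 + W{\left(12 \right)} R{\left(1 \right)} = 287 + 2 \cdot 12 \left(-4 + 12\right) 4 \cdot 1^{2} = 287 + 2 \cdot 12 \cdot 8 \cdot 4 \cdot 1 = 287 + 192 \cdot 4 = 287 + 768 = 1055$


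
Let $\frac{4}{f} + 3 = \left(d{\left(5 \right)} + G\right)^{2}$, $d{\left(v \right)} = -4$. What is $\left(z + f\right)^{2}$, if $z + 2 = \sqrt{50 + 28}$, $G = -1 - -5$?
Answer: $\frac{802}{9} - \frac{20 \sqrt{78}}{3} \approx 30.233$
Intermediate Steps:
$G = 4$ ($G = -1 + 5 = 4$)
$z = -2 + \sqrt{78}$ ($z = -2 + \sqrt{50 + 28} = -2 + \sqrt{78} \approx 6.8318$)
$f = - \frac{4}{3}$ ($f = \frac{4}{-3 + \left(-4 + 4\right)^{2}} = \frac{4}{-3 + 0^{2}} = \frac{4}{-3 + 0} = \frac{4}{-3} = 4 \left(- \frac{1}{3}\right) = - \frac{4}{3} \approx -1.3333$)
$\left(z + f\right)^{2} = \left(\left(-2 + \sqrt{78}\right) - \frac{4}{3}\right)^{2} = \left(- \frac{10}{3} + \sqrt{78}\right)^{2}$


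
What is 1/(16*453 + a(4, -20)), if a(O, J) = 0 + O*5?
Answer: 1/7268 ≈ 0.00013759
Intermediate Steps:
a(O, J) = 5*O (a(O, J) = 0 + 5*O = 5*O)
1/(16*453 + a(4, -20)) = 1/(16*453 + 5*4) = 1/(7248 + 20) = 1/7268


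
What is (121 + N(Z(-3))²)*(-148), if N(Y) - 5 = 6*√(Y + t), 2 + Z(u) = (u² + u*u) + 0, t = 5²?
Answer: -240056 - 8880*√41 ≈ -2.9692e+5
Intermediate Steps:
t = 25
Z(u) = -2 + 2*u² (Z(u) = -2 + ((u² + u*u) + 0) = -2 + ((u² + u²) + 0) = -2 + (2*u² + 0) = -2 + 2*u²)
N(Y) = 5 + 6*√(25 + Y) (N(Y) = 5 + 6*√(Y + 25) = 5 + 6*√(25 + Y))
(121 + N(Z(-3))²)*(-148) = (121 + (5 + 6*√(25 + (-2 + 2*(-3)²)))²)*(-148) = (121 + (5 + 6*√(25 + (-2 + 2*9)))²)*(-148) = (121 + (5 + 6*√(25 + (-2 + 18)))²)*(-148) = (121 + (5 + 6*√(25 + 16))²)*(-148) = (121 + (5 + 6*√41)²)*(-148) = -17908 - 148*(5 + 6*√41)²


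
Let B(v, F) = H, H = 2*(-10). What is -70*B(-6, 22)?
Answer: 1400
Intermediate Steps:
H = -20
B(v, F) = -20
-70*B(-6, 22) = -70*(-20) = 1400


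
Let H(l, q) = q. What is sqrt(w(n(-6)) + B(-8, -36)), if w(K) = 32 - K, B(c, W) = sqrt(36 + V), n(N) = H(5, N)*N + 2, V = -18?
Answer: sqrt(-6 + 3*sqrt(2)) ≈ 1.3257*I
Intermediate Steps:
n(N) = 2 + N**2 (n(N) = N*N + 2 = N**2 + 2 = 2 + N**2)
B(c, W) = 3*sqrt(2) (B(c, W) = sqrt(36 - 18) = sqrt(18) = 3*sqrt(2))
sqrt(w(n(-6)) + B(-8, -36)) = sqrt((32 - (2 + (-6)**2)) + 3*sqrt(2)) = sqrt((32 - (2 + 36)) + 3*sqrt(2)) = sqrt((32 - 1*38) + 3*sqrt(2)) = sqrt((32 - 38) + 3*sqrt(2)) = sqrt(-6 + 3*sqrt(2))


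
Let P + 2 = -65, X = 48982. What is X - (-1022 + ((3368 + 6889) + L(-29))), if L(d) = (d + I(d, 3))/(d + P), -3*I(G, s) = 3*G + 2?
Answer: 5723567/144 ≈ 39747.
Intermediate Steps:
I(G, s) = -2/3 - G (I(G, s) = -(3*G + 2)/3 = -(2 + 3*G)/3 = -2/3 - G)
P = -67 (P = -2 - 65 = -67)
L(d) = -2/(3*(-67 + d)) (L(d) = (d + (-2/3 - d))/(d - 67) = -2/(3*(-67 + d)))
X - (-1022 + ((3368 + 6889) + L(-29))) = 48982 - (-1022 + ((3368 + 6889) - 2/(-201 + 3*(-29)))) = 48982 - (-1022 + (10257 - 2/(-201 - 87))) = 48982 - (-1022 + (10257 - 2/(-288))) = 48982 - (-1022 + (10257 - 2*(-1/288))) = 48982 - (-1022 + (10257 + 1/144)) = 48982 - (-1022 + 1477009/144) = 48982 - 1*1329841/144 = 48982 - 1329841/144 = 5723567/144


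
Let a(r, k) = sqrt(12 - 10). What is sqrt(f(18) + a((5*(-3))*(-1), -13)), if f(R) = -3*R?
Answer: sqrt(-54 + sqrt(2)) ≈ 7.2516*I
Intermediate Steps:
a(r, k) = sqrt(2)
sqrt(f(18) + a((5*(-3))*(-1), -13)) = sqrt(-3*18 + sqrt(2)) = sqrt(-54 + sqrt(2))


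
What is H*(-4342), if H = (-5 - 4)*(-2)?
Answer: -78156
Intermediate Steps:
H = 18 (H = -9*(-2) = 18)
H*(-4342) = 18*(-4342) = -78156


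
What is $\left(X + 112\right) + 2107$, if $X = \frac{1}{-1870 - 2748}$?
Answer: $\frac{10247341}{4618} \approx 2219.0$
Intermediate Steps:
$X = - \frac{1}{4618}$ ($X = \frac{1}{-4618} = - \frac{1}{4618} \approx -0.00021654$)
$\left(X + 112\right) + 2107 = \left(- \frac{1}{4618} + 112\right) + 2107 = \frac{517215}{4618} + 2107 = \frac{10247341}{4618}$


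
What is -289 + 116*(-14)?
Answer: -1913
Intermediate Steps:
-289 + 116*(-14) = -289 - 1624 = -1913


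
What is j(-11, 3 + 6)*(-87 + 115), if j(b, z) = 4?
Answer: 112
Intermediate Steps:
j(-11, 3 + 6)*(-87 + 115) = 4*(-87 + 115) = 4*28 = 112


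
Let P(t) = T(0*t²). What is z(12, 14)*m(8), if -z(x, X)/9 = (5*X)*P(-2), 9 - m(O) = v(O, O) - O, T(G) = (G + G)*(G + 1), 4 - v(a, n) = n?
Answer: 0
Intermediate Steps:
v(a, n) = 4 - n
T(G) = 2*G*(1 + G) (T(G) = (2*G)*(1 + G) = 2*G*(1 + G))
m(O) = 5 + 2*O (m(O) = 9 - ((4 - O) - O) = 9 - (4 - 2*O) = 9 + (-4 + 2*O) = 5 + 2*O)
P(t) = 0 (P(t) = 2*(0*t²)*(1 + 0*t²) = 2*0*(1 + 0) = 2*0*1 = 0)
z(x, X) = 0 (z(x, X) = -9*5*X*0 = -9*0 = 0)
z(12, 14)*m(8) = 0*(5 + 2*8) = 0*(5 + 16) = 0*21 = 0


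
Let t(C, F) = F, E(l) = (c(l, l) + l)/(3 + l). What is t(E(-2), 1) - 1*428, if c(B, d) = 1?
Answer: -427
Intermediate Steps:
E(l) = (1 + l)/(3 + l)
t(E(-2), 1) - 1*428 = 1 - 1*428 = 1 - 428 = -427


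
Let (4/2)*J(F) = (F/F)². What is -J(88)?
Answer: -½ ≈ -0.50000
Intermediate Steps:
J(F) = ½ (J(F) = (F/F)²/2 = (½)*1² = (½)*1 = ½)
-J(88) = -1*½ = -½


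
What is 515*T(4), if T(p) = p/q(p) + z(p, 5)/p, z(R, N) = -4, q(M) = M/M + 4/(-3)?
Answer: -6695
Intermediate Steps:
q(M) = -⅓ (q(M) = 1 + 4*(-⅓) = 1 - 4/3 = -⅓)
T(p) = -4/p - 3*p (T(p) = p/(-⅓) - 4/p = p*(-3) - 4/p = -3*p - 4/p = -4/p - 3*p)
515*T(4) = 515*(-4/4 - 3*4) = 515*(-4*¼ - 12) = 515*(-1 - 12) = 515*(-13) = -6695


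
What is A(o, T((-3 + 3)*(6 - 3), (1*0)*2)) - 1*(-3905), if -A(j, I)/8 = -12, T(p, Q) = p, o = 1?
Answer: 4001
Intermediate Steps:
A(j, I) = 96 (A(j, I) = -8*(-12) = 96)
A(o, T((-3 + 3)*(6 - 3), (1*0)*2)) - 1*(-3905) = 96 - 1*(-3905) = 96 + 3905 = 4001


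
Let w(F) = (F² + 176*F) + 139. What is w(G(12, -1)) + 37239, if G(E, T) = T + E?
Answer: 39435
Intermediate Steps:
G(E, T) = E + T
w(F) = 139 + F² + 176*F
w(G(12, -1)) + 37239 = (139 + (12 - 1)² + 176*(12 - 1)) + 37239 = (139 + 11² + 176*11) + 37239 = (139 + 121 + 1936) + 37239 = 2196 + 37239 = 39435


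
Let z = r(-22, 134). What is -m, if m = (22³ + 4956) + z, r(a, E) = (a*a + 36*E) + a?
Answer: -20890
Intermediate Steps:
r(a, E) = a + a² + 36*E (r(a, E) = (a² + 36*E) + a = a + a² + 36*E)
z = 5286 (z = -22 + (-22)² + 36*134 = -22 + 484 + 4824 = 5286)
m = 20890 (m = (22³ + 4956) + 5286 = (10648 + 4956) + 5286 = 15604 + 5286 = 20890)
-m = -1*20890 = -20890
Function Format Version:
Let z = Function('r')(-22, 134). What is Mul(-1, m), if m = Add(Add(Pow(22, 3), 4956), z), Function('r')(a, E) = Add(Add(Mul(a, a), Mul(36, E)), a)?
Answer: -20890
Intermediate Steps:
Function('r')(a, E) = Add(a, Pow(a, 2), Mul(36, E)) (Function('r')(a, E) = Add(Add(Pow(a, 2), Mul(36, E)), a) = Add(a, Pow(a, 2), Mul(36, E)))
z = 5286 (z = Add(-22, Pow(-22, 2), Mul(36, 134)) = Add(-22, 484, 4824) = 5286)
m = 20890 (m = Add(Add(Pow(22, 3), 4956), 5286) = Add(Add(10648, 4956), 5286) = Add(15604, 5286) = 20890)
Mul(-1, m) = Mul(-1, 20890) = -20890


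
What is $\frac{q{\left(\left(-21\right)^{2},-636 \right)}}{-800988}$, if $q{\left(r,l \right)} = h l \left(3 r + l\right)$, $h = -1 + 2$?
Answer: $\frac{36411}{66749} \approx 0.54549$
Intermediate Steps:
$h = 1$
$q{\left(r,l \right)} = l \left(l + 3 r\right)$ ($q{\left(r,l \right)} = 1 l \left(3 r + l\right) = l \left(l + 3 r\right)$)
$\frac{q{\left(\left(-21\right)^{2},-636 \right)}}{-800988} = \frac{\left(-636\right) \left(-636 + 3 \left(-21\right)^{2}\right)}{-800988} = - 636 \left(-636 + 3 \cdot 441\right) \left(- \frac{1}{800988}\right) = - 636 \left(-636 + 1323\right) \left(- \frac{1}{800988}\right) = \left(-636\right) 687 \left(- \frac{1}{800988}\right) = \left(-436932\right) \left(- \frac{1}{800988}\right) = \frac{36411}{66749}$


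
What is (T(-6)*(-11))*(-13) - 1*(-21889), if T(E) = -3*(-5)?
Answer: 24034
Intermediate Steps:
T(E) = 15
(T(-6)*(-11))*(-13) - 1*(-21889) = (15*(-11))*(-13) - 1*(-21889) = -165*(-13) + 21889 = 2145 + 21889 = 24034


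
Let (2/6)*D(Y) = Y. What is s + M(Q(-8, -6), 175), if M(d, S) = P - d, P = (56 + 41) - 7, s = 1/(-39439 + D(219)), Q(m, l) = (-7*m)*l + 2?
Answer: 16443567/38782 ≈ 424.00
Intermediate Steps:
D(Y) = 3*Y
Q(m, l) = 2 - 7*l*m (Q(m, l) = -7*l*m + 2 = 2 - 7*l*m)
s = -1/38782 (s = 1/(-39439 + 3*219) = 1/(-39439 + 657) = 1/(-38782) = -1/38782 ≈ -2.5785e-5)
P = 90 (P = 97 - 7 = 90)
M(d, S) = 90 - d
s + M(Q(-8, -6), 175) = -1/38782 + (90 - (2 - 7*(-6)*(-8))) = -1/38782 + (90 - (2 - 336)) = -1/38782 + (90 - 1*(-334)) = -1/38782 + (90 + 334) = -1/38782 + 424 = 16443567/38782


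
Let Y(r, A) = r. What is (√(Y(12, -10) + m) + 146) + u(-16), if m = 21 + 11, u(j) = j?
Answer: 130 + 2*√11 ≈ 136.63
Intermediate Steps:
m = 32
(√(Y(12, -10) + m) + 146) + u(-16) = (√(12 + 32) + 146) - 16 = (√44 + 146) - 16 = (2*√11 + 146) - 16 = (146 + 2*√11) - 16 = 130 + 2*√11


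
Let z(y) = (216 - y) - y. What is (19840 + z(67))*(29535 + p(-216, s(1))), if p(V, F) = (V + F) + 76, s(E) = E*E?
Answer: 585627112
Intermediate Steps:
s(E) = E²
p(V, F) = 76 + F + V (p(V, F) = (F + V) + 76 = 76 + F + V)
z(y) = 216 - 2*y
(19840 + z(67))*(29535 + p(-216, s(1))) = (19840 + (216 - 2*67))*(29535 + (76 + 1² - 216)) = (19840 + (216 - 134))*(29535 + (76 + 1 - 216)) = (19840 + 82)*(29535 - 139) = 19922*29396 = 585627112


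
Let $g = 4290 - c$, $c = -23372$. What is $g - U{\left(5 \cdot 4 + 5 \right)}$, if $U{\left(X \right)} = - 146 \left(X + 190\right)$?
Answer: $59052$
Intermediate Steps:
$U{\left(X \right)} = -27740 - 146 X$ ($U{\left(X \right)} = - 146 \left(190 + X\right) = -27740 - 146 X$)
$g = 27662$ ($g = 4290 - -23372 = 4290 + 23372 = 27662$)
$g - U{\left(5 \cdot 4 + 5 \right)} = 27662 - \left(-27740 - 146 \left(5 \cdot 4 + 5\right)\right) = 27662 - \left(-27740 - 146 \left(20 + 5\right)\right) = 27662 - \left(-27740 - 3650\right) = 27662 - -31390 = 27662 + 31390 = 59052$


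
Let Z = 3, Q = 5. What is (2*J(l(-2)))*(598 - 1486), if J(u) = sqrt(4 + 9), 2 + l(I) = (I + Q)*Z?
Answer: -1776*sqrt(13) ≈ -6403.5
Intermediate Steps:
l(I) = 13 + 3*I (l(I) = -2 + (I + 5)*3 = -2 + (5 + I)*3 = -2 + (15 + 3*I) = 13 + 3*I)
J(u) = sqrt(13)
(2*J(l(-2)))*(598 - 1486) = (2*sqrt(13))*(598 - 1486) = (2*sqrt(13))*(-888) = -1776*sqrt(13)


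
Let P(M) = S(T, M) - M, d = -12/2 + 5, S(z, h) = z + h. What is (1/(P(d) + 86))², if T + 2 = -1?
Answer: 1/6889 ≈ 0.00014516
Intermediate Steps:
T = -3 (T = -2 - 1 = -3)
S(z, h) = h + z
d = -1 (d = -12/2 + 5 = -3*2 + 5 = -6 + 5 = -1)
P(M) = -3 (P(M) = (M - 3) - M = (-3 + M) - M = -3)
(1/(P(d) + 86))² = (1/(-3 + 86))² = (1/83)² = 1/6889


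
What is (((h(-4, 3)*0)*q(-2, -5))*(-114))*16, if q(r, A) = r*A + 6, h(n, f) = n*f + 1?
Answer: 0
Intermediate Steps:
h(n, f) = 1 + f*n (h(n, f) = f*n + 1 = 1 + f*n)
q(r, A) = 6 + A*r (q(r, A) = A*r + 6 = 6 + A*r)
(((h(-4, 3)*0)*q(-2, -5))*(-114))*16 = ((((1 + 3*(-4))*0)*(6 - 5*(-2)))*(-114))*16 = ((((1 - 12)*0)*(6 + 10))*(-114))*16 = ((-11*0*16)*(-114))*16 = ((0*16)*(-114))*16 = (0*(-114))*16 = 0*16 = 0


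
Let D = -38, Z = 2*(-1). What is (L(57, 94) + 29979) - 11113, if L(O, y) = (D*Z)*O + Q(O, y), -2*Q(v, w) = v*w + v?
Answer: 40981/2 ≈ 20491.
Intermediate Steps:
Z = -2
Q(v, w) = -v/2 - v*w/2 (Q(v, w) = -(v*w + v)/2 = -(v + v*w)/2 = -v/2 - v*w/2)
L(O, y) = 76*O - O*(1 + y)/2 (L(O, y) = (-38*(-2))*O - O*(1 + y)/2 = 76*O - O*(1 + y)/2)
(L(57, 94) + 29979) - 11113 = ((½)*57*(151 - 1*94) + 29979) - 11113 = ((½)*57*(151 - 94) + 29979) - 11113 = ((½)*57*57 + 29979) - 11113 = (3249/2 + 29979) - 11113 = 63207/2 - 11113 = 40981/2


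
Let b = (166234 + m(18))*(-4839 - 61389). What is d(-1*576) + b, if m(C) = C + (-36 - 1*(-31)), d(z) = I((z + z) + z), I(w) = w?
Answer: -11010208044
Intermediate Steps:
d(z) = 3*z (d(z) = (z + z) + z = 2*z + z = 3*z)
m(C) = -5 + C (m(C) = C + (-36 + 31) = C - 5 = -5 + C)
b = -11010206316 (b = (166234 + (-5 + 18))*(-4839 - 61389) = (166234 + 13)*(-66228) = 166247*(-66228) = -11010206316)
d(-1*576) + b = 3*(-1*576) - 11010206316 = 3*(-576) - 11010206316 = -1728 - 11010206316 = -11010208044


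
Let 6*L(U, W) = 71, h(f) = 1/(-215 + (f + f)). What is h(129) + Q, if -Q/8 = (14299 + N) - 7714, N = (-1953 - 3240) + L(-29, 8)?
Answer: -1448753/129 ≈ -11231.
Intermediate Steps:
h(f) = 1/(-215 + 2*f)
L(U, W) = 71/6 (L(U, W) = (1/6)*71 = 71/6)
N = -31087/6 (N = (-1953 - 3240) + 71/6 = -5193 + 71/6 = -31087/6 ≈ -5181.2)
Q = -33692/3 (Q = -8*((14299 - 31087/6) - 7714) = -8*(54707/6 - 7714) = -8*8423/6 = -33692/3 ≈ -11231.)
h(129) + Q = 1/(-215 + 2*129) - 33692/3 = 1/(-215 + 258) - 33692/3 = 1/43 - 33692/3 = -1448753/129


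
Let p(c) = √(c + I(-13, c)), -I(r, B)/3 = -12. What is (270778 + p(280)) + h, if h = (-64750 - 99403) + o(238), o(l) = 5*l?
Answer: 107815 + 2*√79 ≈ 1.0783e+5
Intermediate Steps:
I(r, B) = 36 (I(r, B) = -3*(-12) = 36)
p(c) = √(36 + c) (p(c) = √(c + 36) = √(36 + c))
h = -162963 (h = (-64750 - 99403) + 5*238 = -164153 + 1190 = -162963)
(270778 + p(280)) + h = (270778 + √(36 + 280)) - 162963 = (270778 + √316) - 162963 = (270778 + 2*√79) - 162963 = 107815 + 2*√79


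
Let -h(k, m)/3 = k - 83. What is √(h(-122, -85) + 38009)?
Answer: 4*√2414 ≈ 196.53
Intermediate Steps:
h(k, m) = 249 - 3*k (h(k, m) = -3*(k - 83) = -3*(-83 + k) = 249 - 3*k)
√(h(-122, -85) + 38009) = √((249 - 3*(-122)) + 38009) = √((249 + 366) + 38009) = √(615 + 38009) = √38624 = 4*√2414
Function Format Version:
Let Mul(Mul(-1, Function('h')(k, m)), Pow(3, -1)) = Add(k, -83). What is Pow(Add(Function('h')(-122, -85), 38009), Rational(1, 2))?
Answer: Mul(4, Pow(2414, Rational(1, 2))) ≈ 196.53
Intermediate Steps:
Function('h')(k, m) = Add(249, Mul(-3, k)) (Function('h')(k, m) = Mul(-3, Add(k, -83)) = Mul(-3, Add(-83, k)) = Add(249, Mul(-3, k)))
Pow(Add(Function('h')(-122, -85), 38009), Rational(1, 2)) = Pow(Add(Add(249, Mul(-3, -122)), 38009), Rational(1, 2)) = Pow(Add(Add(249, 366), 38009), Rational(1, 2)) = Pow(Add(615, 38009), Rational(1, 2)) = Pow(38624, Rational(1, 2)) = Mul(4, Pow(2414, Rational(1, 2)))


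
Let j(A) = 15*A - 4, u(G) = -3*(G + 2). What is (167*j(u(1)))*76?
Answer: -1764188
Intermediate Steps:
u(G) = -6 - 3*G (u(G) = -3*(2 + G) = -6 - 3*G)
j(A) = -4 + 15*A
(167*j(u(1)))*76 = (167*(-4 + 15*(-6 - 3*1)))*76 = (167*(-4 + 15*(-6 - 3)))*76 = (167*(-4 + 15*(-9)))*76 = (167*(-4 - 135))*76 = (167*(-139))*76 = -23213*76 = -1764188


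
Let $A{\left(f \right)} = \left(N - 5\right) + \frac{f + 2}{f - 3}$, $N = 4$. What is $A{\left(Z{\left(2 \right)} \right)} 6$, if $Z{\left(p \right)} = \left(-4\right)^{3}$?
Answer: $- \frac{30}{67} \approx -0.44776$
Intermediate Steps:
$Z{\left(p \right)} = -64$
$A{\left(f \right)} = -1 + \frac{2 + f}{-3 + f}$ ($A{\left(f \right)} = \left(4 - 5\right) + \frac{f + 2}{f - 3} = -1 + \frac{2 + f}{-3 + f}$)
$A{\left(Z{\left(2 \right)} \right)} 6 = \frac{5}{-3 - 64} \cdot 6 = \frac{5}{-67} \cdot 6 = 5 \left(- \frac{1}{67}\right) 6 = \left(- \frac{5}{67}\right) 6 = - \frac{30}{67}$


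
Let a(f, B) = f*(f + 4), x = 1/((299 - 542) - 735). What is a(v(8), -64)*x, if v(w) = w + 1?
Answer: -39/326 ≈ -0.11963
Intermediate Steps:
v(w) = 1 + w
x = -1/978 (x = 1/(-243 - 735) = 1/(-978) = -1/978 ≈ -0.0010225)
a(f, B) = f*(4 + f)
a(v(8), -64)*x = ((1 + 8)*(4 + (1 + 8)))*(-1/978) = (9*(4 + 9))*(-1/978) = (9*13)*(-1/978) = 117*(-1/978) = -39/326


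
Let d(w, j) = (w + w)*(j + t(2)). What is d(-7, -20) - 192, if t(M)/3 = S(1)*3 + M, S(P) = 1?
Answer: -122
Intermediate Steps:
t(M) = 9 + 3*M (t(M) = 3*(1*3 + M) = 3*(3 + M) = 9 + 3*M)
d(w, j) = 2*w*(15 + j) (d(w, j) = (w + w)*(j + (9 + 3*2)) = (2*w)*(j + (9 + 6)) = (2*w)*(j + 15) = (2*w)*(15 + j) = 2*w*(15 + j))
d(-7, -20) - 192 = 2*(-7)*(15 - 20) - 192 = 2*(-7)*(-5) - 192 = 70 - 192 = -122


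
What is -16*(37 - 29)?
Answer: -128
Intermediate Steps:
-16*(37 - 29) = -16*8 = -128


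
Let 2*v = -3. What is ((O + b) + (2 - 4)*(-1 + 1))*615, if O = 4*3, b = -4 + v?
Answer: 7995/2 ≈ 3997.5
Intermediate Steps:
v = -3/2 (v = (½)*(-3) = -3/2 ≈ -1.5000)
b = -11/2 (b = -4 - 3/2 = -11/2 ≈ -5.5000)
O = 12
((O + b) + (2 - 4)*(-1 + 1))*615 = ((12 - 11/2) + (2 - 4)*(-1 + 1))*615 = (13/2 - 2*0)*615 = (13/2 + 0)*615 = (13/2)*615 = 7995/2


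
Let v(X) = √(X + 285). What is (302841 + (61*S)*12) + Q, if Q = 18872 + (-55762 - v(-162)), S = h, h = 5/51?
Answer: 4522387/17 - √123 ≈ 2.6601e+5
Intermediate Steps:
h = 5/51 (h = 5*(1/51) = 5/51 ≈ 0.098039)
v(X) = √(285 + X)
S = 5/51 ≈ 0.098039
Q = -36890 - √123 (Q = 18872 + (-55762 - √(285 - 162)) = 18872 + (-55762 - √123) = -36890 - √123 ≈ -36901.)
(302841 + (61*S)*12) + Q = (302841 + (61*(5/51))*12) + (-36890 - √123) = (302841 + (305/51)*12) + (-36890 - √123) = (302841 + 1220/17) + (-36890 - √123) = 5149517/17 + (-36890 - √123) = 4522387/17 - √123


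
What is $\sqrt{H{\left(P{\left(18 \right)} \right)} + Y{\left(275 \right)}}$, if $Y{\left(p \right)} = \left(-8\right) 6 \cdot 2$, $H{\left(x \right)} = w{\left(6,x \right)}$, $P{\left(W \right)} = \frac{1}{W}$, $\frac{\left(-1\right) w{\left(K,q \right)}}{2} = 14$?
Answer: $2 i \sqrt{31} \approx 11.136 i$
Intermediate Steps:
$w{\left(K,q \right)} = -28$ ($w{\left(K,q \right)} = \left(-2\right) 14 = -28$)
$H{\left(x \right)} = -28$
$Y{\left(p \right)} = -96$ ($Y{\left(p \right)} = \left(-48\right) 2 = -96$)
$\sqrt{H{\left(P{\left(18 \right)} \right)} + Y{\left(275 \right)}} = \sqrt{-28 - 96} = \sqrt{-124} = 2 i \sqrt{31}$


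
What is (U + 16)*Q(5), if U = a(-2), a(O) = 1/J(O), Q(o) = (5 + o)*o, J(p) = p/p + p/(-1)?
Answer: 2450/3 ≈ 816.67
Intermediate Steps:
J(p) = 1 - p (J(p) = 1 + p*(-1) = 1 - p)
Q(o) = o*(5 + o)
a(O) = 1/(1 - O)
U = ⅓ (U = -1/(-1 - 2) = -1/(-3) = -1*(-⅓) = ⅓ ≈ 0.33333)
(U + 16)*Q(5) = (⅓ + 16)*(5*(5 + 5)) = 49*(5*10)/3 = (49/3)*50 = 2450/3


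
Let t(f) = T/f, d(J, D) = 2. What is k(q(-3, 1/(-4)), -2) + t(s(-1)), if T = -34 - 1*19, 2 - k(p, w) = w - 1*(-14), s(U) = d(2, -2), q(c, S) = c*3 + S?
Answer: -73/2 ≈ -36.500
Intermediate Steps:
q(c, S) = S + 3*c (q(c, S) = 3*c + S = S + 3*c)
s(U) = 2
k(p, w) = -12 - w (k(p, w) = 2 - (w - 1*(-14)) = 2 - (w + 14) = 2 - (14 + w) = 2 + (-14 - w) = -12 - w)
T = -53 (T = -34 - 19 = -53)
t(f) = -53/f
k(q(-3, 1/(-4)), -2) + t(s(-1)) = (-12 - 1*(-2)) - 53/2 = (-12 + 2) - 53*1/2 = -10 - 53/2 = -73/2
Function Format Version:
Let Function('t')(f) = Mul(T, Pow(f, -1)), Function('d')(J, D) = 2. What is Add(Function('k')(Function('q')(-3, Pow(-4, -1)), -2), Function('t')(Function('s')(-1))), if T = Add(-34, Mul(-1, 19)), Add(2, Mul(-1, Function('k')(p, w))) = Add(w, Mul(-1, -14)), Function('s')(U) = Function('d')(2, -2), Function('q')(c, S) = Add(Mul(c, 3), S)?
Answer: Rational(-73, 2) ≈ -36.500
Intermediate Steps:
Function('q')(c, S) = Add(S, Mul(3, c)) (Function('q')(c, S) = Add(Mul(3, c), S) = Add(S, Mul(3, c)))
Function('s')(U) = 2
Function('k')(p, w) = Add(-12, Mul(-1, w)) (Function('k')(p, w) = Add(2, Mul(-1, Add(w, Mul(-1, -14)))) = Add(2, Mul(-1, Add(w, 14))) = Add(2, Mul(-1, Add(14, w))) = Add(2, Add(-14, Mul(-1, w))) = Add(-12, Mul(-1, w)))
T = -53 (T = Add(-34, -19) = -53)
Function('t')(f) = Mul(-53, Pow(f, -1))
Add(Function('k')(Function('q')(-3, Pow(-4, -1)), -2), Function('t')(Function('s')(-1))) = Add(Add(-12, Mul(-1, -2)), Mul(-53, Pow(2, -1))) = Add(Add(-12, 2), Mul(-53, Rational(1, 2))) = Add(-10, Rational(-53, 2)) = Rational(-73, 2)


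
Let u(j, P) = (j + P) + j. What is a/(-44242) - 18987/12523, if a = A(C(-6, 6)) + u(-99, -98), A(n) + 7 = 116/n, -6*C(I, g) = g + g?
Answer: -835502051/554042566 ≈ -1.5080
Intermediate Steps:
C(I, g) = -g/3 (C(I, g) = -(g + g)/6 = -g/3)
u(j, P) = P + 2*j (u(j, P) = (P + j) + j = P + 2*j)
A(n) = -7 + 116/n
a = -361 (a = (-7 + 116/((-⅓*6))) + (-98 + 2*(-99)) = (-7 + 116/(-2)) + (-98 - 198) = (-7 + 116*(-½)) - 296 = (-7 - 58) - 296 = -65 - 296 = -361)
a/(-44242) - 18987/12523 = -361/(-44242) - 18987/12523 = -361*(-1/44242) - 18987*1/12523 = 361/44242 - 18987/12523 = -835502051/554042566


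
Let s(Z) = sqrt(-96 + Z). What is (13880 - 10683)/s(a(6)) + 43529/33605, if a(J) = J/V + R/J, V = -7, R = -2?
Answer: 43529/33605 - 3197*I*sqrt(42861)/2041 ≈ 1.2953 - 324.29*I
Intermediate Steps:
a(J) = -2/J - J/7 (a(J) = J/(-7) - 2/J = J*(-1/7) - 2/J = -J/7 - 2/J = -2/J - J/7)
(13880 - 10683)/s(a(6)) + 43529/33605 = (13880 - 10683)/(sqrt(-96 + (-2/6 - 1/7*6))) + 43529/33605 = 3197/(sqrt(-96 + (-2*1/6 - 6/7))) + 43529*(1/33605) = 3197/(sqrt(-96 + (-1/3 - 6/7))) + 43529/33605 = 3197/(sqrt(-96 - 25/21)) + 43529/33605 = 3197/(sqrt(-2041/21)) + 43529/33605 = 3197/((I*sqrt(42861)/21)) + 43529/33605 = 3197*(-I*sqrt(42861)/2041) + 43529/33605 = -3197*I*sqrt(42861)/2041 + 43529/33605 = 43529/33605 - 3197*I*sqrt(42861)/2041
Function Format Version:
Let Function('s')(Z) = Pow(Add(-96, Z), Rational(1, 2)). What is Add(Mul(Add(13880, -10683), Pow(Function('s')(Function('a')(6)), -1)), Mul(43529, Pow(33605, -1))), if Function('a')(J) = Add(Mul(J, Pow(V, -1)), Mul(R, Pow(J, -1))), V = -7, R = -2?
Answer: Add(Rational(43529, 33605), Mul(Rational(-3197, 2041), I, Pow(42861, Rational(1, 2)))) ≈ Add(1.2953, Mul(-324.29, I))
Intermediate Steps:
Function('a')(J) = Add(Mul(-2, Pow(J, -1)), Mul(Rational(-1, 7), J)) (Function('a')(J) = Add(Mul(J, Pow(-7, -1)), Mul(-2, Pow(J, -1))) = Add(Mul(J, Rational(-1, 7)), Mul(-2, Pow(J, -1))) = Add(Mul(Rational(-1, 7), J), Mul(-2, Pow(J, -1))) = Add(Mul(-2, Pow(J, -1)), Mul(Rational(-1, 7), J)))
Add(Mul(Add(13880, -10683), Pow(Function('s')(Function('a')(6)), -1)), Mul(43529, Pow(33605, -1))) = Add(Mul(Add(13880, -10683), Pow(Pow(Add(-96, Add(Mul(-2, Pow(6, -1)), Mul(Rational(-1, 7), 6))), Rational(1, 2)), -1)), Mul(43529, Pow(33605, -1))) = Add(Mul(3197, Pow(Pow(Add(-96, Add(Mul(-2, Rational(1, 6)), Rational(-6, 7))), Rational(1, 2)), -1)), Mul(43529, Rational(1, 33605))) = Add(Mul(3197, Pow(Pow(Add(-96, Add(Rational(-1, 3), Rational(-6, 7))), Rational(1, 2)), -1)), Rational(43529, 33605)) = Add(Mul(3197, Pow(Pow(Add(-96, Rational(-25, 21)), Rational(1, 2)), -1)), Rational(43529, 33605)) = Add(Mul(3197, Pow(Pow(Rational(-2041, 21), Rational(1, 2)), -1)), Rational(43529, 33605)) = Add(Mul(3197, Pow(Mul(Rational(1, 21), I, Pow(42861, Rational(1, 2))), -1)), Rational(43529, 33605)) = Add(Mul(3197, Mul(Rational(-1, 2041), I, Pow(42861, Rational(1, 2)))), Rational(43529, 33605)) = Add(Mul(Rational(-3197, 2041), I, Pow(42861, Rational(1, 2))), Rational(43529, 33605)) = Add(Rational(43529, 33605), Mul(Rational(-3197, 2041), I, Pow(42861, Rational(1, 2))))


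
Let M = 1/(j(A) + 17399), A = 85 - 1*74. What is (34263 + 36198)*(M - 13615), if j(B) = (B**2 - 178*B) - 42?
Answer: -14888747442339/15520 ≈ -9.5933e+8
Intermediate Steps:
A = 11 (A = 85 - 74 = 11)
j(B) = -42 + B**2 - 178*B
M = 1/15520 (M = 1/((-42 + 11**2 - 178*11) + 17399) = 1/((-42 + 121 - 1958) + 17399) = 1/(-1879 + 17399) = 1/15520 ≈ 6.4433e-5)
(34263 + 36198)*(M - 13615) = (34263 + 36198)*(1/15520 - 13615) = 70461*(-211304799/15520) = -14888747442339/15520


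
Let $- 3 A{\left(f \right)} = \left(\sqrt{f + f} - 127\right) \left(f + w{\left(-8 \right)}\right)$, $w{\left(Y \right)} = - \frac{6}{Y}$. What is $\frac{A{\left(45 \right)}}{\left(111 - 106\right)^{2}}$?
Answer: $\frac{7747}{100} - \frac{183 \sqrt{10}}{100} \approx 71.683$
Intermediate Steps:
$A{\left(f \right)} = - \frac{\left(-127 + \sqrt{2} \sqrt{f}\right) \left(\frac{3}{4} + f\right)}{3}$ ($A{\left(f \right)} = - \frac{\left(\sqrt{f + f} - 127\right) \left(f - \frac{6}{-8}\right)}{3} = - \frac{\left(\sqrt{2 f} - 127\right) \left(f - - \frac{3}{4}\right)}{3} = - \frac{\left(\sqrt{2} \sqrt{f} - 127\right) \left(f + \frac{3}{4}\right)}{3} = - \frac{\left(-127 + \sqrt{2} \sqrt{f}\right) \left(\frac{3}{4} + f\right)}{3}$)
$\frac{A{\left(45 \right)}}{\left(111 - 106\right)^{2}} = \frac{\frac{127}{4} + \frac{127}{3} \cdot 45 - \frac{\sqrt{2} \cdot 45^{\frac{3}{2}}}{3} - \frac{\sqrt{2} \sqrt{45}}{4}}{\left(111 - 106\right)^{2}} = \frac{\frac{127}{4} + 1905 - \frac{\sqrt{2} \cdot 135 \sqrt{5}}{3} - \frac{\sqrt{2} \cdot 3 \sqrt{5}}{4}}{5^{2}} = \frac{\frac{127}{4} + 1905 - 45 \sqrt{10} - \frac{3 \sqrt{10}}{4}}{25} = \left(\frac{7747}{4} - \frac{183 \sqrt{10}}{4}\right) \frac{1}{25} = \frac{7747}{100} - \frac{183 \sqrt{10}}{100}$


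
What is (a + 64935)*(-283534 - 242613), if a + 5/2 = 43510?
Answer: -114113392095/2 ≈ -5.7057e+10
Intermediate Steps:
a = 87015/2 (a = -5/2 + 43510 = 87015/2 ≈ 43508.)
(a + 64935)*(-283534 - 242613) = (87015/2 + 64935)*(-283534 - 242613) = (216885/2)*(-526147) = -114113392095/2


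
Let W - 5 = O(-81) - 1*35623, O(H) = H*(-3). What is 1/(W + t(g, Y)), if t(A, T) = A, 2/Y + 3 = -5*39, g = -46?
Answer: -1/35421 ≈ -2.8232e-5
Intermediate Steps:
Y = -1/99 (Y = 2/(-3 - 5*39) = 2/(-3 - 195) = 2/(-198) = 2*(-1/198) = -1/99 ≈ -0.010101)
O(H) = -3*H
W = -35375 (W = 5 + (-3*(-81) - 1*35623) = 5 + (243 - 35623) = 5 - 35380 = -35375)
1/(W + t(g, Y)) = 1/(-35375 - 46) = 1/(-35421) = -1/35421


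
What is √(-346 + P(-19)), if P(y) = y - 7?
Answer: 2*I*√93 ≈ 19.287*I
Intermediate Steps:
P(y) = -7 + y
√(-346 + P(-19)) = √(-346 + (-7 - 19)) = √(-346 - 26) = √(-372) = 2*I*√93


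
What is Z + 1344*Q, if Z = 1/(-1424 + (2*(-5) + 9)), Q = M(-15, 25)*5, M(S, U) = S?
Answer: -143640001/1425 ≈ -1.0080e+5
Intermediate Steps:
Q = -75 (Q = -15*5 = -75)
Z = -1/1425 (Z = 1/(-1424 + (-10 + 9)) = 1/(-1424 - 1) = 1/(-1425) = -1/1425 ≈ -0.00070175)
Z + 1344*Q = -1/1425 + 1344*(-75) = -1/1425 - 100800 = -143640001/1425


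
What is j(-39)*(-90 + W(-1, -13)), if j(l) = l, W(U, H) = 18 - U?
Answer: 2769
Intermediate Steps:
j(-39)*(-90 + W(-1, -13)) = -39*(-90 + (18 - 1*(-1))) = -39*(-90 + (18 + 1)) = -39*(-90 + 19) = -39*(-71) = 2769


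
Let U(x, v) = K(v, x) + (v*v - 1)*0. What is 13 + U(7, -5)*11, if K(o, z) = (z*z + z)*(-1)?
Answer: -603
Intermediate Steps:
K(o, z) = -z - z**2 (K(o, z) = (z**2 + z)*(-1) = (z + z**2)*(-1) = -z - z**2)
U(x, v) = -x*(1 + x) (U(x, v) = -x*(1 + x) + (v*v - 1)*0 = -x*(1 + x) + (v**2 - 1)*0 = -x*(1 + x) + (-1 + v**2)*0 = -x*(1 + x) + 0 = -x*(1 + x))
13 + U(7, -5)*11 = 13 - 1*7*(1 + 7)*11 = 13 - 1*7*8*11 = 13 - 56*11 = 13 - 616 = -603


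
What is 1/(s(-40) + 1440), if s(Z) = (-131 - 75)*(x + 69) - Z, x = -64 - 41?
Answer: 1/8896 ≈ 0.00011241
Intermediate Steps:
x = -105
s(Z) = 7416 - Z (s(Z) = (-131 - 75)*(-105 + 69) - Z = -206*(-36) - Z = 7416 - Z)
1/(s(-40) + 1440) = 1/((7416 - 1*(-40)) + 1440) = 1/((7416 + 40) + 1440) = 1/(7456 + 1440) = 1/8896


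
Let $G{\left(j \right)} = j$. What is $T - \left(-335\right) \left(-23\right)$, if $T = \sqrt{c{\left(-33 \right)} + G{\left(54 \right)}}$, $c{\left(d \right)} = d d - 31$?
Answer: $-7705 + 2 \sqrt{278} \approx -7671.7$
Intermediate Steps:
$c{\left(d \right)} = -31 + d^{2}$ ($c{\left(d \right)} = d^{2} - 31 = -31 + d^{2}$)
$T = 2 \sqrt{278}$ ($T = \sqrt{\left(-31 + \left(-33\right)^{2}\right) + 54} = \sqrt{\left(-31 + 1089\right) + 54} = \sqrt{1058 + 54} = \sqrt{1112} = 2 \sqrt{278} \approx 33.347$)
$T - \left(-335\right) \left(-23\right) = 2 \sqrt{278} - \left(-335\right) \left(-23\right) = 2 \sqrt{278} - 7705 = -7705 + 2 \sqrt{278}$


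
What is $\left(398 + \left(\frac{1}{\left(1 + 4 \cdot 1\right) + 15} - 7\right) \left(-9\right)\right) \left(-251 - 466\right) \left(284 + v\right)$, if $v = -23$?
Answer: $- \frac{1723718907}{20} \approx -8.6186 \cdot 10^{7}$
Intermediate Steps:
$\left(398 + \left(\frac{1}{\left(1 + 4 \cdot 1\right) + 15} - 7\right) \left(-9\right)\right) \left(-251 - 466\right) \left(284 + v\right) = \left(398 + \left(\frac{1}{\left(1 + 4 \cdot 1\right) + 15} - 7\right) \left(-9\right)\right) \left(-251 - 466\right) \left(284 - 23\right) = \left(398 + \left(\frac{1}{\left(1 + 4\right) + 15} - 7\right) \left(-9\right)\right) \left(-717\right) 261 = \left(398 + \left(\frac{1}{5 + 15} - 7\right) \left(-9\right)\right) \left(-717\right) 261 = \left(398 + \left(\frac{1}{20} - 7\right) \left(-9\right)\right) \left(-717\right) 261 = \left(398 - - \frac{1251}{20}\right) \left(-717\right) 261 = \left(398 + \frac{1251}{20}\right) \left(-717\right) 261 = \frac{9211}{20} \left(-717\right) 261 = \left(- \frac{6604287}{20}\right) 261 = - \frac{1723718907}{20}$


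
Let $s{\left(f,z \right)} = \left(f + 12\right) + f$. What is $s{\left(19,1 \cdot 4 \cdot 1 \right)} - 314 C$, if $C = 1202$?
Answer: $-377378$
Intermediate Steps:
$s{\left(f,z \right)} = 12 + 2 f$ ($s{\left(f,z \right)} = \left(12 + f\right) + f = 12 + 2 f$)
$s{\left(19,1 \cdot 4 \cdot 1 \right)} - 314 C = \left(12 + 2 \cdot 19\right) - 377428 = \left(12 + 38\right) - 377428 = 50 - 377428 = -377378$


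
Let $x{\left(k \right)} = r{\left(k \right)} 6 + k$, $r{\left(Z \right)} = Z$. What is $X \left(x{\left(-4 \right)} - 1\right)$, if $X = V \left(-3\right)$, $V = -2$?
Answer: $-174$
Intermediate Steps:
$X = 6$ ($X = \left(-2\right) \left(-3\right) = 6$)
$x{\left(k \right)} = 7 k$ ($x{\left(k \right)} = k 6 + k = 6 k + k = 7 k$)
$X \left(x{\left(-4 \right)} - 1\right) = 6 \left(7 \left(-4\right) - 1\right) = 6 \left(-28 - 1\right) = 6 \left(-29\right) = -174$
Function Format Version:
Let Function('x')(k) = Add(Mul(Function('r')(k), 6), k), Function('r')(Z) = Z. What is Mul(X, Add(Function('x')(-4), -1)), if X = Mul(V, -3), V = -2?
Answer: -174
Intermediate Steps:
X = 6 (X = Mul(-2, -3) = 6)
Function('x')(k) = Mul(7, k) (Function('x')(k) = Add(Mul(k, 6), k) = Add(Mul(6, k), k) = Mul(7, k))
Mul(X, Add(Function('x')(-4), -1)) = Mul(6, Add(Mul(7, -4), -1)) = Mul(6, Add(-28, -1)) = Mul(6, -29) = -174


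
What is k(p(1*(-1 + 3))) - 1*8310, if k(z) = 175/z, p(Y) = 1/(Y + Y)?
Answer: -7610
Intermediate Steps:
p(Y) = 1/(2*Y)
k(p(1*(-1 + 3))) - 1*8310 = 175/((1/(2*((1*(-1 + 3)))))) - 1*8310 = 175/((1/(2*((1*2))))) - 8310 = 175/(((1/2)/2)) - 8310 = 175/(((1/2)*(1/2))) - 8310 = 175/(1/4) - 8310 = 175*4 - 8310 = 700 - 8310 = -7610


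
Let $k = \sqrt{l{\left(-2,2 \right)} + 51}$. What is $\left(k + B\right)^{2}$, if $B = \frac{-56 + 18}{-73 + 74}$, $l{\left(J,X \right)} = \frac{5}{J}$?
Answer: $\frac{\left(76 - \sqrt{194}\right)^{2}}{4} \approx 963.22$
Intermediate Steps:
$k = \frac{\sqrt{194}}{2}$ ($k = \sqrt{\frac{5}{-2} + 51} = \sqrt{5 \left(- \frac{1}{2}\right) + 51} = \sqrt{- \frac{5}{2} + 51} = \sqrt{\frac{97}{2}} = \frac{\sqrt{194}}{2} \approx 6.9642$)
$B = -38$ ($B = - \frac{38}{1} = \left(-38\right) 1 = -38$)
$\left(k + B\right)^{2} = \left(\frac{\sqrt{194}}{2} - 38\right)^{2} = \left(-38 + \frac{\sqrt{194}}{2}\right)^{2}$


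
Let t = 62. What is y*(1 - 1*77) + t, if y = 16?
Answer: -1154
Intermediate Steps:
y*(1 - 1*77) + t = 16*(1 - 1*77) + 62 = 16*(1 - 77) + 62 = 16*(-76) + 62 = -1216 + 62 = -1154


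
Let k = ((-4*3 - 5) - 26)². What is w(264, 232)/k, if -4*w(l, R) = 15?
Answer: -15/7396 ≈ -0.0020281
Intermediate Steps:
w(l, R) = -15/4 (w(l, R) = -¼*15 = -15/4)
k = 1849 (k = ((-12 - 5) - 26)² = (-17 - 26)² = (-43)² = 1849)
w(264, 232)/k = -15/4/1849 = -15/4*1/1849 = -15/7396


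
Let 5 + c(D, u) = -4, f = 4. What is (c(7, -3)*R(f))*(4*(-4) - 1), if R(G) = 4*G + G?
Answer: 3060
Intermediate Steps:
c(D, u) = -9 (c(D, u) = -5 - 4 = -9)
R(G) = 5*G
(c(7, -3)*R(f))*(4*(-4) - 1) = (-45*4)*(4*(-4) - 1) = (-9*20)*(-16 - 1) = -180*(-17) = 3060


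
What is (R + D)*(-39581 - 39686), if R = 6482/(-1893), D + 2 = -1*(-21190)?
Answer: -3178797099334/1893 ≈ -1.6792e+9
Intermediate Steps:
D = 21188 (D = -2 - 1*(-21190) = -2 + 21190 = 21188)
R = -6482/1893 (R = 6482*(-1/1893) = -6482/1893 ≈ -3.4242)
(R + D)*(-39581 - 39686) = (-6482/1893 + 21188)*(-39581 - 39686) = (40102402/1893)*(-79267) = -3178797099334/1893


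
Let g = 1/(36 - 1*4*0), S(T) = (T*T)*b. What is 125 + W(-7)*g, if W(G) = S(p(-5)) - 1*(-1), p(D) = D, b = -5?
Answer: 1094/9 ≈ 121.56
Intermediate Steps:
S(T) = -5*T² (S(T) = (T*T)*(-5) = T²*(-5) = -5*T²)
W(G) = -124 (W(G) = -5*(-5)² - 1*(-1) = -5*25 + 1 = -125 + 1 = -124)
g = 1/36 (g = 1/(36 - 4*0) = 1/(36 + 0) = 1/36 ≈ 0.027778)
125 + W(-7)*g = 125 - 124*1/36 = 125 - 31/9 = 1094/9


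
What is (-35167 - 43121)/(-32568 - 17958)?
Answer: 1864/1203 ≈ 1.5495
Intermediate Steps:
(-35167 - 43121)/(-32568 - 17958) = -78288/(-50526) = -78288*(-1/50526) = 1864/1203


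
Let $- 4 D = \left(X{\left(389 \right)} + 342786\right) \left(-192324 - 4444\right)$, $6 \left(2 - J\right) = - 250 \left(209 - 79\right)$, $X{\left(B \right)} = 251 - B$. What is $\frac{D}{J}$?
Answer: $\frac{790103457}{254} \approx 3.1106 \cdot 10^{6}$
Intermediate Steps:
$J = \frac{16256}{3}$ ($J = 2 - \frac{\left(-250\right) \left(209 - 79\right)}{6} = 2 - \frac{\left(-250\right) 130}{6} = 2 - - \frac{16250}{3} = 2 + \frac{16250}{3} = \frac{16256}{3} \approx 5418.7$)
$D = 16855540416$ ($D = - \frac{\left(\left(251 - 389\right) + 342786\right) \left(-192324 - 4444\right)}{4} = - \frac{\left(\left(251 - 389\right) + 342786\right) \left(-196768\right)}{4} = - \frac{\left(-138 + 342786\right) \left(-196768\right)}{4} = - \frac{342648 \left(-196768\right)}{4} = \left(- \frac{1}{4}\right) \left(-67422161664\right) = 16855540416$)
$\frac{D}{J} = \frac{16855540416}{\frac{16256}{3}} = 16855540416 \cdot \frac{3}{16256} = \frac{790103457}{254}$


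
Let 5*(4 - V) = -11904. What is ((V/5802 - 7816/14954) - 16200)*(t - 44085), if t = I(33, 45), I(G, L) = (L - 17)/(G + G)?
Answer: 2556016934294694806/3578978205 ≈ 7.1418e+8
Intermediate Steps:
V = 11924/5 (V = 4 - ⅕*(-11904) = 4 + 11904/5 = 11924/5 ≈ 2384.8)
I(G, L) = (-17 + L)/(2*G) (I(G, L) = (-17 + L)/((2*G)) = (-17 + L)*(1/(2*G)) = (-17 + L)/(2*G))
t = 14/33 (t = (½)*(-17 + 45)/33 = (½)*(1/33)*28 = 14/33 ≈ 0.42424)
((V/5802 - 7816/14954) - 16200)*(t - 44085) = (((11924/5)/5802 - 7816/14954) - 16200)*(14/33 - 44085) = (((11924/5)*(1/5802) - 7816*1/14954) - 16200)*(-1454791/33) = ((5962/14505 - 3908/7477) - 16200)*(-1454791/33) = (-12107666/108453885 - 16200)*(-1454791/33) = -1756965044666/108453885*(-1454791/33) = 2556016934294694806/3578978205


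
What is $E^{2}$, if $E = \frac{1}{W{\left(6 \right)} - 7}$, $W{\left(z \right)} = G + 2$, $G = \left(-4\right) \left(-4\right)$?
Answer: $\frac{1}{121} \approx 0.0082645$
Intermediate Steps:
$G = 16$
$W{\left(z \right)} = 18$ ($W{\left(z \right)} = 16 + 2 = 18$)
$E = \frac{1}{11}$ ($E = \frac{1}{18 - 7} = \frac{1}{11} \approx 0.090909$)
$E^{2} = \left(\frac{1}{11}\right)^{2} = \frac{1}{121}$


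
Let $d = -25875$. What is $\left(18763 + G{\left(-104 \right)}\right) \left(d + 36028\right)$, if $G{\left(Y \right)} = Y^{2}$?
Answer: $300315587$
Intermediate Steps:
$\left(18763 + G{\left(-104 \right)}\right) \left(d + 36028\right) = \left(18763 + \left(-104\right)^{2}\right) \left(-25875 + 36028\right) = \left(18763 + 10816\right) 10153 = 29579 \cdot 10153 = 300315587$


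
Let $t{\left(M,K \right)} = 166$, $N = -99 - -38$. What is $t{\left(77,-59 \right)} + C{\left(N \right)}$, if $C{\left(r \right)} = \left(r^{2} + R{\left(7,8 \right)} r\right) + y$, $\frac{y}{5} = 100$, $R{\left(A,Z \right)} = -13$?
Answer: $5180$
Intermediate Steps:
$y = 500$ ($y = 5 \cdot 100 = 500$)
$N = -61$ ($N = -99 + 38 = -61$)
$C{\left(r \right)} = 500 + r^{2} - 13 r$ ($C{\left(r \right)} = \left(r^{2} - 13 r\right) + 500 = 500 + r^{2} - 13 r$)
$t{\left(77,-59 \right)} + C{\left(N \right)} = 166 + \left(500 + \left(-61\right)^{2} - -793\right) = 166 + \left(500 + 3721 + 793\right) = 166 + 5014 = 5180$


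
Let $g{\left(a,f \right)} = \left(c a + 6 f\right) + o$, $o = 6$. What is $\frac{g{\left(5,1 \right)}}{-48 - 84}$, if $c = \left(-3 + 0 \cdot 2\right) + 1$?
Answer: $- \frac{1}{66} \approx -0.015152$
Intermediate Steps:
$c = -2$ ($c = \left(-3 + 0\right) + 1 = -3 + 1 = -2$)
$g{\left(a,f \right)} = 6 - 2 a + 6 f$ ($g{\left(a,f \right)} = \left(- 2 a + 6 f\right) + 6 = 6 - 2 a + 6 f$)
$\frac{g{\left(5,1 \right)}}{-48 - 84} = \frac{6 - 10 + 6 \cdot 1}{-48 - 84} = \frac{6 - 10 + 6}{-132} = 2 \left(- \frac{1}{132}\right) = - \frac{1}{66}$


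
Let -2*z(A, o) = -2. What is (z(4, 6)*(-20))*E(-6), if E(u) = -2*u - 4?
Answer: -160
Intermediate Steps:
z(A, o) = 1 (z(A, o) = -½*(-2) = 1)
E(u) = -4 - 2*u
(z(4, 6)*(-20))*E(-6) = (1*(-20))*(-4 - 2*(-6)) = -20*(-4 + 12) = -20*8 = -160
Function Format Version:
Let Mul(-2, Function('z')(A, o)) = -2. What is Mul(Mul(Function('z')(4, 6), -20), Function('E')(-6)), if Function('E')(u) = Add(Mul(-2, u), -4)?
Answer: -160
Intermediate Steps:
Function('z')(A, o) = 1 (Function('z')(A, o) = Mul(Rational(-1, 2), -2) = 1)
Function('E')(u) = Add(-4, Mul(-2, u))
Mul(Mul(Function('z')(4, 6), -20), Function('E')(-6)) = Mul(Mul(1, -20), Add(-4, Mul(-2, -6))) = Mul(-20, Add(-4, 12)) = Mul(-20, 8) = -160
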